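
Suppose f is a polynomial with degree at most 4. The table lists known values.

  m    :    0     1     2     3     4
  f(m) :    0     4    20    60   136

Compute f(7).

700

First differences: 4, 16, 40, 76. Second differences: 12, 24, 36. Third differences: 12, 12.
Level-3 differences are constant, so f has degree 3.
Fitting a degree-3 polynomial gives f(m) = 2m³ + 2m.
Then f(7) = 700.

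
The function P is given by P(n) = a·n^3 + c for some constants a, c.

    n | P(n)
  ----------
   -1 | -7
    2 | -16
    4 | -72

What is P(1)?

From P(-1) = -7 and P(2) = -16: -1a + c = -7 and 8a + c = -16.
Subtracting: 9a = -9, so a = -1; then c = -7 − (-1)·(-1) = -8.
So P(n) = -1n³ − 8, and P(1) = -9.

-9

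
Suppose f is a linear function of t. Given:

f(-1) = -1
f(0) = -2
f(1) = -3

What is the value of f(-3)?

Write f(t) = at + b; the 3 given values yield a linear system in the 2 coefficients.
Solving, f(t) = -t - 2.
Then f(-3) = 1.

1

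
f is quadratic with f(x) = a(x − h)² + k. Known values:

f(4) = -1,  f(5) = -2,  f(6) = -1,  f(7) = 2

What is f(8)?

7

First differences -1, 1, 3; second difference 2 = 2a, so a = 1.
Expanding, the x-coefficient is −2ah = -2h; matching it to the data gives h = 5, and then k = -2.
So f(x) = 1(x − 5)² − 2.
f(8) = 1·3² − 2 = 7.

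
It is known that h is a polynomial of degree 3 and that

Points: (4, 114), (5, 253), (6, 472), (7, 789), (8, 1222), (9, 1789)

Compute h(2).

Write h(t) = at³ + bt² + ct + d; the 6 given values yield a linear system in the 4 coefficients.
Solving, h(t) = 3t³ - 5t² + t - 2.
Then h(2) = 4.

4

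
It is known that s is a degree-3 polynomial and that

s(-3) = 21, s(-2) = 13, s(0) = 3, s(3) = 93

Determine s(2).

Write s(n) = an³ + bn² + cn + d; the 4 given values yield a linear system in the 4 coefficients.
Solving, s(n) = n³ + 6n² + 3n + 3.
Then s(2) = 41.

41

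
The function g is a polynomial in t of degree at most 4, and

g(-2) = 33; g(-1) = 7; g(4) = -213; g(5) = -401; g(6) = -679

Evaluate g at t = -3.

Write g(t) = at^4 + bt³ + ct² + dt + e; the 5 given values yield a linear system in the 5 coefficients.
Solving, the leading coefficient vanishes, and g(t) = -3t³ - 5t - 1.
Then g(-3) = 95.

95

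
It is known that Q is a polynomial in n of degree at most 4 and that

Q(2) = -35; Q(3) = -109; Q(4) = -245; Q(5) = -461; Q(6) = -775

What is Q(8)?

Write Q(n) = an^4 + bn³ + cn² + dn + e; the 5 given values yield a linear system in the 5 coefficients.
Solving, the leading coefficient vanishes, and Q(n) = -3n³ - 4n² + 3n - 1.
Then Q(8) = -1769.

-1769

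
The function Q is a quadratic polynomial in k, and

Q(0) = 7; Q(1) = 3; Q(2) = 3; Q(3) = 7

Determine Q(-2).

27

First differences: -4, 0, 4. Second differences: 4, 4.
Level-2 differences are constant, so Q has degree 2.
Fitting a degree-2 polynomial gives Q(k) = 2k² - 6k + 7.
Then Q(-2) = 27.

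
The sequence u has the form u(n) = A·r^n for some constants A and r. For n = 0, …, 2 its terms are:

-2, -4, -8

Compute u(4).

-32

Consecutive ratio: -4/(-2) = 2, and -8/(-4) = 2, so r = 2.
Then A·2^0 = -2 gives A = -2, and u(n) = -2·2^n.
u(4) = -2·2^4 = -32.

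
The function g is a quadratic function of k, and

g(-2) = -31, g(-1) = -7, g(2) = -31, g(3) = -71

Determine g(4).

Write g(k) = ak² + bk + c; the 4 given values yield a linear system in the 3 coefficients.
Solving, g(k) = -8k² + 1.
Then g(4) = -127.

-127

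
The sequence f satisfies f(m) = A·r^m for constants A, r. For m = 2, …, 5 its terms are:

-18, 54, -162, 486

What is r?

-3

Consecutive ratio: 54/(-18) = -3, and -162/54 = -3, so r = -3.
Then A·(-3)^2 = -18 gives A = -2, and f(m) = -2·(-3)^m.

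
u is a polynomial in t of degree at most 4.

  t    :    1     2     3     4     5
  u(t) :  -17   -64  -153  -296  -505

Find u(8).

Write u(t) = at^4 + bt³ + ct² + dt + e; the 5 given values yield a linear system in the 5 coefficients.
Solving, the leading coefficient vanishes, and u(t) = -2t³ - 9t² - 6t.
Then u(8) = -1648.

-1648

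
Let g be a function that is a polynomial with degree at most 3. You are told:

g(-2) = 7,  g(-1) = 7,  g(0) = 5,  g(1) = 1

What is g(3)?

Write g(x) = ax³ + bx² + cx + d; the 4 given values yield a linear system in the 4 coefficients.
Solving, the leading coefficient vanishes, and g(x) = -x² - 3x + 5.
Then g(3) = -13.

-13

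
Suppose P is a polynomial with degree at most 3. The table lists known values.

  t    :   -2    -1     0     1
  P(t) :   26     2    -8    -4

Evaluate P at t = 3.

46

First differences: -24, -10, 4. Second differences: 14, 14.
Level-2 differences are constant, so P has degree 2.
Fitting a degree-2 polynomial gives P(t) = 7t² - 3t - 8.
Then P(3) = 46.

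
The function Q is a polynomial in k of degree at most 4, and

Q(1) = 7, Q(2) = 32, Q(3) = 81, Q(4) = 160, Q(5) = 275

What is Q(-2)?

First differences: 25, 49, 79, 115. Second differences: 24, 30, 36. Third differences: 6, 6.
Level-3 differences are constant, so Q has degree 3.
Fitting a degree-3 polynomial gives Q(k) = k³ + 6k².
Then Q(-2) = 16.

16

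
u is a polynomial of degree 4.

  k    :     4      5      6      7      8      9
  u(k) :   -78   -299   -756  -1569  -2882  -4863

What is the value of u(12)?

First differences: -221, -457, -813, -1313, -1981. Second differences: -236, -356, -500, -668. Third differences: -120, -144, -168. Fourth differences: -24, -24.
Level-4 differences are constant, so u has degree 4.
Fitting a degree-4 polynomial gives u(k) = -k^4 + 2k³ + 3k² - k + 6.
Then u(12) = -16854.

-16854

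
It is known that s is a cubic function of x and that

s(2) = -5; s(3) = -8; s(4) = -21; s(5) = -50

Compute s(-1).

4

Write s(x) = ax³ + bx² + cx + d; the 4 given values yield a linear system in the 4 coefficients.
Solving, s(x) = -x³ + 4x² - 4x - 5.
Then s(-1) = 4.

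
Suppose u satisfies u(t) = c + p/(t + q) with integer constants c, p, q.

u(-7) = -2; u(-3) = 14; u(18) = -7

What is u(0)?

(u(t) − c)(t + q) = p for each data point; the three points give a linear system in c and q, then p follows.
Solving: c = -6, q = 2, p = -20, so u(t) = -6 − 20/(t + 2).
Then u(0) = -6 − 20/2 = -16.

-16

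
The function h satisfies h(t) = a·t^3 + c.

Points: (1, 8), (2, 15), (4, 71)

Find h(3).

34

From h(1) = 8 and h(2) = 15: 1a + c = 8 and 8a + c = 15.
Subtracting: 7a = 7, so a = 1; then c = 8 − 1·1 = 7.
So h(t) = 1t³ + 7, and h(3) = 34.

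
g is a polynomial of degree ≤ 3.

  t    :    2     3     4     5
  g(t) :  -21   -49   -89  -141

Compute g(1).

-5

First differences: -28, -40, -52. Second differences: -12, -12.
Level-2 differences are constant, so g has degree 2.
Fitting a degree-2 polynomial gives g(t) = -6t² + 2t - 1.
Then g(1) = -5.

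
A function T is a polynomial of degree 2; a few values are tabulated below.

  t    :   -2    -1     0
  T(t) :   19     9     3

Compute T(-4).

Write T(t) = at² + bt + c; the 3 given values yield a linear system in the 3 coefficients.
Solving, T(t) = 2t² - 4t + 3.
Then T(-4) = 51.

51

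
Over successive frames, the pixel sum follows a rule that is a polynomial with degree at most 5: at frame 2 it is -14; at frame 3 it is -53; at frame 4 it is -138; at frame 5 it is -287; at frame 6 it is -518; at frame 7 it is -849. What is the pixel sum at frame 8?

-1298

Write the value at m as s(m).
First differences: -39, -85, -149, -231, -331. Second differences: -46, -64, -82, -100. Third differences: -18, -18, -18.
Level-3 differences are constant, so s has degree 3.
Fitting a degree-3 polynomial gives s(m) = -3m³ + 4m² - 2m - 2.
Then s(8) = -1298.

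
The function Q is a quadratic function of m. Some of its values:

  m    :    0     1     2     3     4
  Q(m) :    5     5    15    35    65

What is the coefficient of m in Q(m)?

First differences: 0, 10, 20, 30. Second differences: 10, 10, 10.
Level-2 differences are constant, so Q has degree 2.
Fitting a degree-2 polynomial gives Q(m) = 5m² - 5m + 5.
The coefficient of m is -5.

-5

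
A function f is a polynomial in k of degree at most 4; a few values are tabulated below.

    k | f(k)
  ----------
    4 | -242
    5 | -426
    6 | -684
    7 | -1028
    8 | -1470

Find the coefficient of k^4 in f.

0

First differences: -184, -258, -344, -442. Second differences: -74, -86, -98. Third differences: -12, -12.
Level-3 differences are constant, so f has degree 3.
Fitting a degree-3 polynomial gives f(k) = -2k³ - 7k² + k - 6.
The coefficient of k^4 is 0.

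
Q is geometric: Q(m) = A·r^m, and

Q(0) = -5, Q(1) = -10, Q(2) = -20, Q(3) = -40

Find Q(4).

-80

Consecutive ratio: -10/(-5) = 2, and -20/(-10) = 2, so r = 2.
Then A·2^0 = -5 gives A = -5, and Q(m) = -5·2^m.
Q(4) = -5·2^4 = -80.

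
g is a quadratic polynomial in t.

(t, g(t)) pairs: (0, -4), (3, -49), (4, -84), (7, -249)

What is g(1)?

Write g(t) = at² + bt + c; the 4 given values yield a linear system in the 3 coefficients.
Solving, g(t) = -5t² - 4.
Then g(1) = -9.

-9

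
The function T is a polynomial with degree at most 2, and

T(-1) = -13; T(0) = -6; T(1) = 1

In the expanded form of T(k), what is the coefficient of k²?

First differences: 7, 7.
Level-1 differences are constant, so T has degree 1.
Fitting a degree-1 polynomial gives T(k) = 7k - 6.
The coefficient of k² is 0.

0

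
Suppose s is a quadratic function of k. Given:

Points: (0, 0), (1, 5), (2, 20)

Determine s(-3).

Write s(k) = ak² + bk + c; the 3 given values yield a linear system in the 3 coefficients.
Solving, s(k) = 5k².
Then s(-3) = 45.

45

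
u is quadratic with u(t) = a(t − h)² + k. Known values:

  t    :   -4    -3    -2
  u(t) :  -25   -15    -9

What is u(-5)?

First differences 10, 6; second difference -4 = 2a, so a = -2.
Expanding, the t-coefficient is −2ah = 4h; matching it to the data gives h = -1, and then k = -7.
So u(t) = -2(t + 1)² − 7.
u(-5) = -2·(-4)² − 7 = -39.

-39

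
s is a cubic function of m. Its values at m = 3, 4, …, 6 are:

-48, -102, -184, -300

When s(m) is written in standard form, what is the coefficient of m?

-3

Write s(m) = am³ + bm² + cm + d; the 4 given values yield a linear system in the 4 coefficients.
Solving, s(m) = -m³ - 2m² - 3m + 6.
The coefficient of m is -3.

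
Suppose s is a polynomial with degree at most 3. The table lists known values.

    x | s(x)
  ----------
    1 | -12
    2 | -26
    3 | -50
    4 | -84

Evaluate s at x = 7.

Write s(x) = ax³ + bx² + cx + d; the 4 given values yield a linear system in the 4 coefficients.
Solving, the leading coefficient vanishes, and s(x) = -5x² + x - 8.
Then s(7) = -246.

-246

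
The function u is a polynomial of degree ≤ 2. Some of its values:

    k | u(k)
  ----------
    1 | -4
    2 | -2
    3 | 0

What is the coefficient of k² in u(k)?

0

First differences: 2, 2.
Level-1 differences are constant, so u has degree 1.
Fitting a degree-1 polynomial gives u(k) = 2k - 6.
The coefficient of k² is 0.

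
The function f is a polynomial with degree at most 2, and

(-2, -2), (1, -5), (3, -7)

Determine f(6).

Write f(x) = ax² + bx + c; the 3 given values yield a linear system in the 3 coefficients.
Solving, the leading coefficient vanishes, and f(x) = -x - 4.
Then f(6) = -10.

-10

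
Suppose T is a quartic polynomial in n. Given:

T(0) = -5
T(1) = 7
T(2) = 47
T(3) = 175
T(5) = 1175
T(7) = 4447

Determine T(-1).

Write T(n) = an^4 + bn³ + cn² + dn + e; the 6 given values yield a linear system in the 5 coefficients.
Solving, T(n) = 2n^4 - 2n³ + 6n² + 6n - 5.
Then T(-1) = -1.

-1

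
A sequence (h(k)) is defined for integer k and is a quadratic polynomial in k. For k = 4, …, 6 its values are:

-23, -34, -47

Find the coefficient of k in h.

-2

Write h(k) = ak² + bk + c; the 3 given values yield a linear system in the 3 coefficients.
Solving, h(k) = -k² - 2k + 1.
The coefficient of k is -2.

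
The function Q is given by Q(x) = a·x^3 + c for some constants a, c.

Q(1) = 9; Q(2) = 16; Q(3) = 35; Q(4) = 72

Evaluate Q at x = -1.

From Q(1) = 9 and Q(2) = 16: 1a + c = 9 and 8a + c = 16.
Subtracting: 7a = 7, so a = 1; then c = 9 − 1·1 = 8.
So Q(x) = 1x³ + 8, and Q(-1) = 7.

7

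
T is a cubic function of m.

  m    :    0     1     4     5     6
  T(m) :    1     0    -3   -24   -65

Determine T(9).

Write T(m) = am³ + bm² + cm + d; the 5 given values yield a linear system in the 4 coefficients.
Solving, T(m) = -m³ + 5m² - 5m + 1.
Then T(9) = -368.

-368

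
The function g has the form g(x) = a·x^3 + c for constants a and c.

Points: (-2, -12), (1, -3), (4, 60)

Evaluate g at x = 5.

121

From g(-2) = -12 and g(1) = -3: -8a + c = -12 and 1a + c = -3.
Subtracting: 9a = 9, so a = 1; then c = -12 − 1·(-8) = -4.
So g(x) = 1x³ − 4, and g(5) = 121.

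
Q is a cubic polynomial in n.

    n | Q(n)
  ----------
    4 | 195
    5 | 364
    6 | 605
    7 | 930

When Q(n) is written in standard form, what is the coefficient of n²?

Write Q(n) = an³ + bn² + cn + d; the 4 given values yield a linear system in the 4 coefficients.
Solving, Q(n) = 2n³ + 6n² - 7n - 1.
The coefficient of n² is 6.

6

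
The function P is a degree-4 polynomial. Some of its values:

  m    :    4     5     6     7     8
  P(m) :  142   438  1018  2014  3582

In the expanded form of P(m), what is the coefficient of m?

8

Write P(m) = am^4 + bm³ + cm² + dm + e; the 5 given values yield a linear system in the 5 coefficients.
Solving, P(m) = m^4 - 9m² + 8m - 2.
The coefficient of m is 8.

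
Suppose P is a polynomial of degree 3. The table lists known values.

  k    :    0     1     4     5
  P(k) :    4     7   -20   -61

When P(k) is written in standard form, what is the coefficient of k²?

2

Write P(k) = ak³ + bk² + ck + d; the 4 given values yield a linear system in the 4 coefficients.
Solving, P(k) = -k³ + 2k² + 2k + 4.
The coefficient of k² is 2.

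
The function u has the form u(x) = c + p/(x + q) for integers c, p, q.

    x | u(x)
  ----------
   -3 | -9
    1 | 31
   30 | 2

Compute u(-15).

-1

(u(x) − c)(x + q) = p for each data point; the three points give a linear system in c and q, then p follows.
Solving: c = 1, q = 0, p = 30, so u(x) = 1 + 30/(x + 0).
Then u(-15) = 1 + 30/(-15) = -1.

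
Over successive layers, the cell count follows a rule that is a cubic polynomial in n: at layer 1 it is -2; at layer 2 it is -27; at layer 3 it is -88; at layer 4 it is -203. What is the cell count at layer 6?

Write the value at n as s(n).
Write s(n) = an³ + bn² + cn + d; the 4 given values yield a linear system in the 4 coefficients.
Solving, s(n) = -3n³ - 4n + 5.
Then s(6) = -667.

-667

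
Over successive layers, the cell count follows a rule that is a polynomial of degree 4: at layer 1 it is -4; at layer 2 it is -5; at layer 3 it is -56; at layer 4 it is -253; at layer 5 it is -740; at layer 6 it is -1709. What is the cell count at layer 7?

-3400

Write the value at x as g(x).
Write g(x) = ax^4 + bx³ + cx² + dx + e; the 6 given values yield a linear system in the 5 coefficients.
Solving, g(x) = -2x^4 + 4x³ + x² - 2x - 5.
Then g(7) = -3400.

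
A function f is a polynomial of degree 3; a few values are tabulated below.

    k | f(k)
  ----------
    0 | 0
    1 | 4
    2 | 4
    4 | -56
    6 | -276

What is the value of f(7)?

-476

Write f(k) = ak³ + bk² + ck + d; the 5 given values yield a linear system in the 4 coefficients.
Solving, f(k) = -2k³ + 4k² + 2k.
Then f(7) = -476.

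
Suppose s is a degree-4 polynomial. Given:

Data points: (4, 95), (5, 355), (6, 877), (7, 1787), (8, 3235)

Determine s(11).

Write s(m) = am^4 + bm³ + cm² + dm + e; the 5 given values yield a linear system in the 5 coefficients.
Solving, s(m) = m^4 - m³ - 5m² - 3m - 5.
Then s(11) = 12667.

12667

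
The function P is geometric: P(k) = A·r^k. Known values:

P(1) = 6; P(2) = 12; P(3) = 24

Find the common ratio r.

2

Consecutive ratio: 12/6 = 2, and 24/12 = 2, so r = 2.
Then A·2^1 = 6 gives A = 3, and P(k) = 3·2^k.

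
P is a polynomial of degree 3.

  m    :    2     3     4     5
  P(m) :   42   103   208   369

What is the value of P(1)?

13

Write P(m) = am³ + bm² + cm + d; the 4 given values yield a linear system in the 4 coefficients.
Solving, P(m) = 2m³ + 4m² + 3m + 4.
Then P(1) = 13.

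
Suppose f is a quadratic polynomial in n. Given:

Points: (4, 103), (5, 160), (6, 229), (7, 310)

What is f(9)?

508

First differences: 57, 69, 81. Second differences: 12, 12.
Level-2 differences are constant, so f has degree 2.
Fitting a degree-2 polynomial gives f(n) = 6n² + 3n - 5.
Then f(9) = 508.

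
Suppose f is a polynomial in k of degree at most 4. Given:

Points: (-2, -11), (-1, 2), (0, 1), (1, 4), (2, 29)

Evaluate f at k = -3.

Write f(k) = ak^4 + bk³ + ck² + dk + e; the 5 given values yield a linear system in the 5 coefficients.
Solving, the leading coefficient vanishes, and f(k) = 3k³ + 2k² - 2k + 1.
Then f(-3) = -56.

-56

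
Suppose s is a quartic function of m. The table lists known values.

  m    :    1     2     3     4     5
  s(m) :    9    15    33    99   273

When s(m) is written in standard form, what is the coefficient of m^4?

Write s(m) = am^4 + bm³ + cm² + dm + e; the 5 given values yield a linear system in the 5 coefficients.
Solving, s(m) = m^4 - 4m³ + 5m² + 4m + 3.
The coefficient of m^4 is 1.

1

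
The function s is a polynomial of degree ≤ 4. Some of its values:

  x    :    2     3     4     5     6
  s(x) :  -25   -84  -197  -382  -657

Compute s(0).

First differences: -59, -113, -185, -275. Second differences: -54, -72, -90. Third differences: -18, -18.
Level-3 differences are constant, so s has degree 3.
Fitting a degree-3 polynomial gives s(x) = -3x³ - 2x + 3.
Then s(0) = 3.

3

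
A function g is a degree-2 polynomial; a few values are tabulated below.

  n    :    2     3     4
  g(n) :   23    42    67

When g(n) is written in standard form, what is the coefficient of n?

4

Write g(n) = an² + bn + c; the 3 given values yield a linear system in the 3 coefficients.
Solving, g(n) = 3n² + 4n + 3.
The coefficient of n is 4.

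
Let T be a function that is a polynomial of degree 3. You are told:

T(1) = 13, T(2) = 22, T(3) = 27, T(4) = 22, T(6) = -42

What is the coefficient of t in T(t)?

4

Write T(t) = at³ + bt² + ct + d; the 5 given values yield a linear system in the 4 coefficients.
Solving, T(t) = -t³ + 4t² + 4t + 6.
The coefficient of t is 4.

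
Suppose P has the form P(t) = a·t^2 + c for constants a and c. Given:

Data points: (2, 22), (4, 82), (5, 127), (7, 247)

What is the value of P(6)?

182

From P(2) = 22 and P(4) = 82: 4a + c = 22 and 16a + c = 82.
Subtracting: 12a = 60, so a = 5; then c = 22 − 5·4 = 2.
So P(t) = 5t² + 2, and P(6) = 182.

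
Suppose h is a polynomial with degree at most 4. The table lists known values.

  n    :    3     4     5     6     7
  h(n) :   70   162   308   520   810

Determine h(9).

1672

First differences: 92, 146, 212, 290. Second differences: 54, 66, 78. Third differences: 12, 12.
Level-3 differences are constant, so h has degree 3.
Fitting a degree-3 polynomial gives h(n) = 2n³ + 3n² - 3n - 2.
Then h(9) = 1672.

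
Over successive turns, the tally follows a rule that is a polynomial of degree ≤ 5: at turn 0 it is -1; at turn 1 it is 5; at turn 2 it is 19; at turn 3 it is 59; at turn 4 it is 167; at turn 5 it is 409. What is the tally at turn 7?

Write the value at t as P(t).
First differences: 6, 14, 40, 108, 242. Second differences: 8, 26, 68, 134. Third differences: 18, 42, 66. Fourth differences: 24, 24.
Level-4 differences are constant, so P has degree 4.
Fitting a degree-4 polynomial gives P(t) = t^4 - 3t³ + 6t² + 2t - 1.
Then P(7) = 1679.

1679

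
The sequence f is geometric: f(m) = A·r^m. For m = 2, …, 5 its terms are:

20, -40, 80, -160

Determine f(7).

-640

Consecutive ratio: -40/20 = -2, and 80/(-40) = -2, so r = -2.
Then A·(-2)^2 = 20 gives A = 5, and f(m) = 5·(-2)^m.
f(7) = 5·(-2)^7 = -640.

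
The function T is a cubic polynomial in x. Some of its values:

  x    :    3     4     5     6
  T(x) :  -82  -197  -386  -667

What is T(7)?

Write T(x) = ax³ + bx² + cx + d; the 4 given values yield a linear system in the 4 coefficients.
Solving, T(x) = -3x³ - x² + 3x - 1.
Then T(7) = -1058.

-1058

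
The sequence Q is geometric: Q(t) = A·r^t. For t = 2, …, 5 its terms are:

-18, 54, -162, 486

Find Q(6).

Consecutive ratio: 54/(-18) = -3, and -162/54 = -3, so r = -3.
Then A·(-3)^2 = -18 gives A = -2, and Q(t) = -2·(-3)^t.
Q(6) = -2·(-3)^6 = -1458.

-1458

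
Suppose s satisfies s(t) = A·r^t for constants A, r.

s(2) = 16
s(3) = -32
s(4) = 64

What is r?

Consecutive ratio: -32/16 = -2, and 64/(-32) = -2, so r = -2.
Then A·(-2)^2 = 16 gives A = 4, and s(t) = 4·(-2)^t.

-2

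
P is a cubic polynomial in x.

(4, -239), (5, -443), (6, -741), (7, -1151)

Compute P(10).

-3233

Write P(x) = ax³ + bx² + cx + d; the 4 given values yield a linear system in the 4 coefficients.
Solving, P(x) = -3x³ - 2x² - 3x - 3.
Then P(10) = -3233.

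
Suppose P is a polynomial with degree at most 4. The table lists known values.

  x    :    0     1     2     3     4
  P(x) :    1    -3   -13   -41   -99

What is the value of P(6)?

First differences: -4, -10, -28, -58. Second differences: -6, -18, -30. Third differences: -12, -12.
Level-3 differences are constant, so P has degree 3.
Fitting a degree-3 polynomial gives P(x) = -2x³ + 3x² - 5x + 1.
Then P(6) = -353.

-353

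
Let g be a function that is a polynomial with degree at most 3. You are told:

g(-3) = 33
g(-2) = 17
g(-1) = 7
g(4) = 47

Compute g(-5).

Write g(x) = ax³ + bx² + cx + d; the 4 given values yield a linear system in the 4 coefficients.
Solving, the leading coefficient vanishes, and g(x) = 3x² - x + 3.
Then g(-5) = 83.

83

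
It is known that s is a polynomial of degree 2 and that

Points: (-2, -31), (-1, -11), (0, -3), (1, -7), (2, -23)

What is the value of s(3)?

-51

Write s(k) = ak² + bk + c; the 5 given values yield a linear system in the 3 coefficients.
Solving, s(k) = -6k² + 2k - 3.
Then s(3) = -51.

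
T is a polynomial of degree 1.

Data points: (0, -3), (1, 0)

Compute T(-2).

-9

Write T(t) = at + b; the 2 given values yield a linear system in the 2 coefficients.
Solving, T(t) = 3t - 3.
Then T(-2) = -9.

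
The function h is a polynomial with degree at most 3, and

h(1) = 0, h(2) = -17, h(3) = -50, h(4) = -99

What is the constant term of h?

First differences: -17, -33, -49. Second differences: -16, -16.
Level-2 differences are constant, so h has degree 2.
Fitting a degree-2 polynomial gives h(n) = -8n² + 7n + 1.
The constant term is h(0) = 1.

1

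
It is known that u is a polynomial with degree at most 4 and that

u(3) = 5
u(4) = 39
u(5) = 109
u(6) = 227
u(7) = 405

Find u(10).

First differences: 34, 70, 118, 178. Second differences: 36, 48, 60. Third differences: 12, 12.
Level-3 differences are constant, so u has degree 3.
Fitting a degree-3 polynomial gives u(n) = 2n³ - 6n² + 2n - 1.
Then u(10) = 1419.

1419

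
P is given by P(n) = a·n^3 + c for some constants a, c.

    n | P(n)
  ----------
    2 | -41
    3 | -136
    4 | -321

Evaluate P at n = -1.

4

From P(2) = -41 and P(3) = -136: 8a + c = -41 and 27a + c = -136.
Subtracting: 19a = -95, so a = -5; then c = -41 − (-5)·8 = -1.
So P(n) = -5n³ − 1, and P(-1) = 4.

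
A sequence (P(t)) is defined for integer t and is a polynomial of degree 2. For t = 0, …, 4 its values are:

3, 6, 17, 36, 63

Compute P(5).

First differences: 3, 11, 19, 27. Second differences: 8, 8, 8.
Level-2 differences are constant, so P has degree 2.
Fitting a degree-2 polynomial gives P(t) = 4t² - t + 3.
Then P(5) = 98.

98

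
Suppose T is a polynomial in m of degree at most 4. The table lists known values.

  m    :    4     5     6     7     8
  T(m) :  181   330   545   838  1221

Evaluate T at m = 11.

3030

Write T(m) = am^4 + bm³ + cm² + dm + e; the 5 given values yield a linear system in the 5 coefficients.
Solving, the leading coefficient vanishes, and T(m) = 2m³ + 3m² + 5.
Then T(11) = 3030.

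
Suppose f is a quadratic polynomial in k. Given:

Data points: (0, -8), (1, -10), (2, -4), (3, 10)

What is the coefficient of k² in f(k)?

Write f(k) = ak² + bk + c; the 4 given values yield a linear system in the 3 coefficients.
Solving, f(k) = 4k² - 6k - 8.
The coefficient of k² is 4.

4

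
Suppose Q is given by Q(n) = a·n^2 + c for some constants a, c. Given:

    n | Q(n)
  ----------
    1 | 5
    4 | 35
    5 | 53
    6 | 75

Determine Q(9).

165

From Q(1) = 5 and Q(4) = 35: 1a + c = 5 and 16a + c = 35.
Subtracting: 15a = 30, so a = 2; then c = 5 − 2·1 = 3.
So Q(n) = 2n² + 3, and Q(9) = 165.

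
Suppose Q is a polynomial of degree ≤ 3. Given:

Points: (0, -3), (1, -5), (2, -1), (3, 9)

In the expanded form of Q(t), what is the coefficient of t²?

Write Q(t) = at³ + bt² + ct + d; the 4 given values yield a linear system in the 4 coefficients.
Solving, the leading coefficient vanishes, and Q(t) = 3t² - 5t - 3.
The coefficient of t² is 3.

3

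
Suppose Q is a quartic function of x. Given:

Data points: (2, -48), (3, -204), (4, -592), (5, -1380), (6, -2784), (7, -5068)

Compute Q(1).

Write Q(x) = ax^4 + bx³ + cx² + dx + e; the 6 given values yield a linear system in the 5 coefficients.
Solving, Q(x) = -2x^4 - 6x² + 4x.
Then Q(1) = -4.

-4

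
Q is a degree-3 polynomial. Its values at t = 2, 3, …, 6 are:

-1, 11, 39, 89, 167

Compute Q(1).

-3

First differences: 12, 28, 50, 78. Second differences: 16, 22, 28. Third differences: 6, 6.
Level-3 differences are constant, so Q has degree 3.
Fitting a degree-3 polynomial gives Q(t) = t³ - t² - 2t - 1.
Then Q(1) = -3.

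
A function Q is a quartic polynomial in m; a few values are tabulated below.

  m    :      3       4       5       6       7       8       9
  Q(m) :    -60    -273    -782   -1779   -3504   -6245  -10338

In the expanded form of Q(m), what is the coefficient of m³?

4

First differences: -213, -509, -997, -1725, -2741, -4093. Second differences: -296, -488, -728, -1016, -1352. Third differences: -192, -240, -288, -336. Fourth differences: -48, -48, -48.
Level-4 differences are constant, so Q has degree 4.
Fitting a degree-4 polynomial gives Q(m) = -2m^4 + 4m³ - 2m² + 3m + 3.
The coefficient of m³ is 4.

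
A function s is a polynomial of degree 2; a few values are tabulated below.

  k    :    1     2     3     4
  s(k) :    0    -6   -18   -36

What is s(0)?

0

First differences: -6, -12, -18. Second differences: -6, -6.
Level-2 differences are constant, so s has degree 2.
Fitting a degree-2 polynomial gives s(k) = -3k² + 3k.
The constant term is s(0) = 0.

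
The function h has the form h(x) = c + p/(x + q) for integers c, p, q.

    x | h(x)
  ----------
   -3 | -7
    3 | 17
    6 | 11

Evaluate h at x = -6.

(h(x) − c)(x + q) = p for each data point; the three points give a linear system in c and q, then p follows.
Solving: c = 5, q = 0, p = 36, so h(x) = 5 + 36/(x + 0).
Then h(-6) = 5 + 36/(-6) = -1.

-1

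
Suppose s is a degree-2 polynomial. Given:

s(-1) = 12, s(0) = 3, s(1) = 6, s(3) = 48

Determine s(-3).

66

Write s(k) = ak² + bk + c; the 4 given values yield a linear system in the 3 coefficients.
Solving, s(k) = 6k² - 3k + 3.
Then s(-3) = 66.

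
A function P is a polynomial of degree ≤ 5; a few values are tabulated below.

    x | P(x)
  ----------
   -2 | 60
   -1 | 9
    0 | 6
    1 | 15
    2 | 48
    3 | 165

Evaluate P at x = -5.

1581

First differences: -51, -3, 9, 33, 117. Second differences: 48, 12, 24, 84. Third differences: -36, 12, 60. Fourth differences: 48, 48.
Level-4 differences are constant, so P has degree 4.
Fitting a degree-4 polynomial gives P(x) = 2x^4 - 2x³ + 4x² + 5x + 6.
Then P(-5) = 1581.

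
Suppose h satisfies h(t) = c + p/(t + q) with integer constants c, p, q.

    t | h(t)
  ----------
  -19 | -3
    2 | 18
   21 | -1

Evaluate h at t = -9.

-4

(h(t) − c)(t + q) = p for each data point; the three points give a linear system in c and q, then p follows.
Solving: c = -2, q = -1, p = 20, so h(t) = -2 + 20/(t − 1).
Then h(-9) = -2 + 20/(-10) = -4.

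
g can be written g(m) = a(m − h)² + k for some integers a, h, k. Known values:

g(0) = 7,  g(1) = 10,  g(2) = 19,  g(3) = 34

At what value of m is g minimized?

0

First differences 3, 9, 15; second difference 6 = 2a, so a = 3.
Expanding, the m-coefficient is −2ah = -6h; matching it to the data gives h = 0, and then k = 7.
So g(m) = 3(m + 0)² + 7.
Hence h = 0.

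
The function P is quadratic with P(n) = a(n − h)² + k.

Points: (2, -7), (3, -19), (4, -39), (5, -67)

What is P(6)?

-103

First differences -12, -20, -28; second difference -8 = 2a, so a = -4.
Expanding, the n-coefficient is −2ah = 8h; matching it to the data gives h = 1, and then k = -3.
So P(n) = -4(n − 1)² − 3.
P(6) = -4·5² − 3 = -103.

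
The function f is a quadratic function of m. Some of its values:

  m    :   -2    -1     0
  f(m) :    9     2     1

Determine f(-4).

Write f(m) = am² + bm + c; the 3 given values yield a linear system in the 3 coefficients.
Solving, f(m) = 3m² + 2m + 1.
Then f(-4) = 41.

41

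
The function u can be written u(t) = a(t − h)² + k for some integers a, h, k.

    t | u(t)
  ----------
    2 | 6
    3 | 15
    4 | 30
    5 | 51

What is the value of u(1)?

3

First differences 9, 15, 21; second difference 6 = 2a, so a = 3.
Expanding, the t-coefficient is −2ah = -6h; matching it to the data gives h = 1, and then k = 3.
So u(t) = 3(t − 1)² + 3.
u(1) = 3·0² + 3 = 3.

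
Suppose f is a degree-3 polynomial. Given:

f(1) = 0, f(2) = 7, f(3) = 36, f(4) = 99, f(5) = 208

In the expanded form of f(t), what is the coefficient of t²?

-1

Write f(t) = at³ + bt² + ct + d; the 5 given values yield a linear system in the 4 coefficients.
Solving, f(t) = 2t³ - t² - 4t + 3.
The coefficient of t² is -1.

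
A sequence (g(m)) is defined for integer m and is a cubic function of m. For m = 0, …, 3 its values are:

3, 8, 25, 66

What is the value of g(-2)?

Write g(m) = am³ + bm² + cm + d; the 4 given values yield a linear system in the 4 coefficients.
Solving, g(m) = 2m³ + 3m + 3.
Then g(-2) = -19.

-19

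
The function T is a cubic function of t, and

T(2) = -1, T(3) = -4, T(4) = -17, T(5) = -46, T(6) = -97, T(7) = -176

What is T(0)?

First differences: -3, -13, -29, -51, -79. Second differences: -10, -16, -22, -28. Third differences: -6, -6, -6.
Level-3 differences are constant, so T has degree 3.
Fitting a degree-3 polynomial gives T(t) = -t³ + 4t² - 4t - 1.
The constant term is T(0) = -1.

-1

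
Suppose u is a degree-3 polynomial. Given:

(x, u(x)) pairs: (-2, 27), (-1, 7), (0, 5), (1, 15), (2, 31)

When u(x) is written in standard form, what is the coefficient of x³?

-1

First differences: -20, -2, 10, 16. Second differences: 18, 12, 6. Third differences: -6, -6.
Level-3 differences are constant, so u has degree 3.
Fitting a degree-3 polynomial gives u(x) = -x³ + 6x² + 5x + 5.
The coefficient of x³ is -1.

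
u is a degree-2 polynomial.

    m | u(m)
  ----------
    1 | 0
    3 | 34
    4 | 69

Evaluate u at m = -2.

39

Write u(m) = am² + bm + c; the 3 given values yield a linear system in the 3 coefficients.
Solving, u(m) = 6m² - 7m + 1.
Then u(-2) = 39.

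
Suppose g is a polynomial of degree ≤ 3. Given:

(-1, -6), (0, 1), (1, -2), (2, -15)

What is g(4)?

-71

Write g(k) = ak³ + bk² + ck + d; the 4 given values yield a linear system in the 4 coefficients.
Solving, the leading coefficient vanishes, and g(k) = -5k² + 2k + 1.
Then g(4) = -71.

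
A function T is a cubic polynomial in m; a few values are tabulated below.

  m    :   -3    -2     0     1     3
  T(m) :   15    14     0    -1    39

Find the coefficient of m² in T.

Write T(m) = am³ + bm² + cm + d; the 5 given values yield a linear system in the 4 coefficients.
Solving, T(m) = m³ + 3m² - 5m.
The coefficient of m² is 3.

3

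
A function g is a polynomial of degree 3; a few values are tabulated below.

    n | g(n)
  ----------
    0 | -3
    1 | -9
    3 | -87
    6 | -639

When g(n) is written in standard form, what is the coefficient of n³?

-3

Write g(n) = an³ + bn² + cn + d; the 4 given values yield a linear system in the 4 coefficients.
Solving, g(n) = -3n³ + n² - 4n - 3.
The coefficient of n³ is -3.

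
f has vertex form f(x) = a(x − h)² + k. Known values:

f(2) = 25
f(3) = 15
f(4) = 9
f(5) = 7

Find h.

First differences -10, -6, -2; second difference 4 = 2a, so a = 2.
Expanding, the x-coefficient is −2ah = -4h; matching it to the data gives h = 5, and then k = 7.
So f(x) = 2(x − 5)² + 7.
Hence h = 5.

5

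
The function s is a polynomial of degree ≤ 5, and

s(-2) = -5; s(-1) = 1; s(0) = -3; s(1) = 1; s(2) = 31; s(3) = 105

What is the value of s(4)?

241

Write s(k) = ak^5 + bk^4 + ck³ + dk² + ek + p; the 6 given values yield a linear system in the 6 coefficients.
Solving, the top 2 coefficients vanish, and s(k) = 3k³ + 4k² - 3k - 3.
Then s(4) = 241.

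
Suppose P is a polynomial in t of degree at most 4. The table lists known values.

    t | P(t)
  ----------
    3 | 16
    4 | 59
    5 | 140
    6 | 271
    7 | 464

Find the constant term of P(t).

-5

First differences: 43, 81, 131, 193. Second differences: 38, 50, 62. Third differences: 12, 12.
Level-3 differences are constant, so P has degree 3.
Fitting a degree-3 polynomial gives P(t) = 2t³ - 5t² + 4t - 5.
The constant term is P(0) = -5.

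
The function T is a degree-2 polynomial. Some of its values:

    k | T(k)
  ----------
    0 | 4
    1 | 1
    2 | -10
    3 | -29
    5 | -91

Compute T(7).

Write T(k) = ak² + bk + c; the 5 given values yield a linear system in the 3 coefficients.
Solving, T(k) = -4k² + k + 4.
Then T(7) = -185.

-185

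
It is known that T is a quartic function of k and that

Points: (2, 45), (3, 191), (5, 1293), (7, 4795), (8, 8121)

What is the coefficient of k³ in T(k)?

-1

Write T(k) = ak^4 + bk³ + ck² + dk + e; the 5 given values yield a linear system in the 5 coefficients.
Solving, T(k) = 2k^4 - k³ + 7k² - 7.
The coefficient of k³ is -1.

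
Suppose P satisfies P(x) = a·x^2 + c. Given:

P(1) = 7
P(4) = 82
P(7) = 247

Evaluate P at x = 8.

322

From P(1) = 7 and P(4) = 82: 1a + c = 7 and 16a + c = 82.
Subtracting: 15a = 75, so a = 5; then c = 7 − 5·1 = 2.
So P(x) = 5x² + 2, and P(8) = 322.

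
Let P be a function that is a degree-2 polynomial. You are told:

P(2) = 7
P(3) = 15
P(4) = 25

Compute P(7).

Write P(x) = ax² + bx + c; the 3 given values yield a linear system in the 3 coefficients.
Solving, P(x) = x² + 3x - 3.
Then P(7) = 67.

67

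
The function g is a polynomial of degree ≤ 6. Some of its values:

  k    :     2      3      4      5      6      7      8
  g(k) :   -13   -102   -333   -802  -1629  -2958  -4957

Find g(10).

First differences: -89, -231, -469, -827, -1329, -1999. Second differences: -142, -238, -358, -502, -670. Third differences: -96, -120, -144, -168. Fourth differences: -24, -24, -24.
Level-4 differences are constant, so g has degree 4.
Fitting a degree-4 polynomial gives g(k) = -k^4 - 2k³ + 2k² + 4k + 3.
Then g(10) = -11757.

-11757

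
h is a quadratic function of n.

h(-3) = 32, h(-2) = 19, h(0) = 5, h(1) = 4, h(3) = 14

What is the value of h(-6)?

95

Write h(n) = an² + bn + c; the 5 given values yield a linear system in the 3 coefficients.
Solving, h(n) = 2n² - 3n + 5.
Then h(-6) = 95.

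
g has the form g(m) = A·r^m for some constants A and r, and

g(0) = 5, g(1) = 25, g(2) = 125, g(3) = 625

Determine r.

5

Consecutive ratio: 25/5 = 5, and 125/25 = 5, so r = 5.
Then A·5^0 = 5 gives A = 5, and g(m) = 5·5^m.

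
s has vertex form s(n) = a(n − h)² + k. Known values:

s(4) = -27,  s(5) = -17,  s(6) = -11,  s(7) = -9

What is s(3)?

-41

First differences 10, 6, 2; second difference -4 = 2a, so a = -2.
Expanding, the n-coefficient is −2ah = 4h; matching it to the data gives h = 7, and then k = -9.
So s(n) = -2(n − 7)² − 9.
s(3) = -2·(-4)² − 9 = -41.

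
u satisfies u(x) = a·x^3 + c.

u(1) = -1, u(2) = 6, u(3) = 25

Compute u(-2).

-10

From u(1) = -1 and u(2) = 6: 1a + c = -1 and 8a + c = 6.
Subtracting: 7a = 7, so a = 1; then c = -1 − 1·1 = -2.
So u(x) = 1x³ − 2, and u(-2) = -10.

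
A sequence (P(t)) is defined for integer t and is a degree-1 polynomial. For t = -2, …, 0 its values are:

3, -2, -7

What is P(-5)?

Write P(t) = at + b; the 3 given values yield a linear system in the 2 coefficients.
Solving, P(t) = -5t - 7.
Then P(-5) = 18.

18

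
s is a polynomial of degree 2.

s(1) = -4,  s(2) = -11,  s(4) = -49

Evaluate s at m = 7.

-166

Write s(m) = am² + bm + c; the 3 given values yield a linear system in the 3 coefficients.
Solving, s(m) = -4m² + 5m - 5.
Then s(7) = -166.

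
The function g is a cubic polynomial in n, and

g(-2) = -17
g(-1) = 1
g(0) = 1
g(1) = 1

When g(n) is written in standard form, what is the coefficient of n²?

0

Write g(n) = an³ + bn² + cn + d; the 4 given values yield a linear system in the 4 coefficients.
Solving, g(n) = 3n³ - 3n + 1.
The coefficient of n² is 0.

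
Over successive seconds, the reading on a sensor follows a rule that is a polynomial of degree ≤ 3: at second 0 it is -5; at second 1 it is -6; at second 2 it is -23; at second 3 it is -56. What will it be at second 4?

-105

Write the value at t as Q(t).
Write Q(t) = at³ + bt² + ct + d; the 4 given values yield a linear system in the 4 coefficients.
Solving, the leading coefficient vanishes, and Q(t) = -8t² + 7t - 5.
Then Q(4) = -105.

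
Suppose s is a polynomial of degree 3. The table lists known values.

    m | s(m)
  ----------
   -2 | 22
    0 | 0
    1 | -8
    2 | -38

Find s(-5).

Write s(m) = am³ + bm² + cm + d; the 4 given values yield a linear system in the 4 coefficients.
Solving, s(m) = -3m³ - 2m² - 3m.
Then s(-5) = 340.

340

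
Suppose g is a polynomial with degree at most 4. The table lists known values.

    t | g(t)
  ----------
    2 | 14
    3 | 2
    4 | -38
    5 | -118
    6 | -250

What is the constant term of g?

2

First differences: -12, -40, -80, -132. Second differences: -28, -40, -52. Third differences: -12, -12.
Level-3 differences are constant, so g has degree 3.
Fitting a degree-3 polynomial gives g(t) = -2t³ + 4t² + 6t + 2.
The constant term is g(0) = 2.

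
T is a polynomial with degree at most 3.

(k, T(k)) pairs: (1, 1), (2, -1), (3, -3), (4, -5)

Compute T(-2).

7

First differences: -2, -2, -2.
Level-1 differences are constant, so T has degree 1.
Fitting a degree-1 polynomial gives T(k) = -2k + 3.
Then T(-2) = 7.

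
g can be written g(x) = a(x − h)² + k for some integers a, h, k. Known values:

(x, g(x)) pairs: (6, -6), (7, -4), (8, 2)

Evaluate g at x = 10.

First differences 2, 6; second difference 4 = 2a, so a = 2.
Expanding, the x-coefficient is −2ah = -4h; matching it to the data gives h = 6, and then k = -6.
So g(x) = 2(x − 6)² − 6.
g(10) = 2·4² − 6 = 26.

26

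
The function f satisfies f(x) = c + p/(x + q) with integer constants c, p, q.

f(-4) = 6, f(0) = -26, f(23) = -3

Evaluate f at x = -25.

(f(x) − c)(x + q) = p for each data point; the three points give a linear system in c and q, then p follows.
Solving: c = -2, q = 1, p = -24, so f(x) = -2 − 24/(x + 1).
Then f(-25) = -2 − 24/(-24) = -1.

-1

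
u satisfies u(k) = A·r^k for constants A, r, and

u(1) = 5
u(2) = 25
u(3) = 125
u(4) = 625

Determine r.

Consecutive ratio: 25/5 = 5, and 125/25 = 5, so r = 5.
Then A·5^1 = 5 gives A = 1, and u(k) = 1·5^k.

5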